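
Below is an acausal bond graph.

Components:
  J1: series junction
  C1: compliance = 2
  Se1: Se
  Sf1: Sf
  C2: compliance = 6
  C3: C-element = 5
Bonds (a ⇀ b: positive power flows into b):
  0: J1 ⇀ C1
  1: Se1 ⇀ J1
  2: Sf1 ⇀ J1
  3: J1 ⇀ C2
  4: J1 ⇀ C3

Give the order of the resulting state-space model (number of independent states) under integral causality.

b1 |J1  (Se1 (Se) sets effort on bond)
b2 |Sf1  (Sf1 (Sf) sets flow on bond)
b0 |J1  (J1 flow already set via bond 2)
b3 |J1  (1-jn J1 has f-setter on 2)
b4 |J1  (1-jn J1 has f-setter on 2)

3  (C1, C2, C3 all integral)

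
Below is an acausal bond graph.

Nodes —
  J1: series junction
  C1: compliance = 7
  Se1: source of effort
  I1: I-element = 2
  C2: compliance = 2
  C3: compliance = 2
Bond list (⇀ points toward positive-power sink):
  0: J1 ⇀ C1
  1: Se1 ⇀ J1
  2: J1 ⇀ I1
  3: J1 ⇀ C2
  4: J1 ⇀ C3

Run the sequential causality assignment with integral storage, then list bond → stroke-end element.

β0 stroke→J1
β1 stroke→J1
β2 stroke→I1
β3 stroke→J1
β4 stroke→J1

bond 1 stroke→J1  (Se1 fixes effort; stroke away)
bond 0 stroke→J1  (C1 integral (e out))
bond 2 stroke→I1  (I1 outputs flow p/I1)
bond 3 stroke→J1  (J1: bond 2 brought flow, rest push out)
bond 4 stroke→J1  (1-jn J1 has f-setter on 2)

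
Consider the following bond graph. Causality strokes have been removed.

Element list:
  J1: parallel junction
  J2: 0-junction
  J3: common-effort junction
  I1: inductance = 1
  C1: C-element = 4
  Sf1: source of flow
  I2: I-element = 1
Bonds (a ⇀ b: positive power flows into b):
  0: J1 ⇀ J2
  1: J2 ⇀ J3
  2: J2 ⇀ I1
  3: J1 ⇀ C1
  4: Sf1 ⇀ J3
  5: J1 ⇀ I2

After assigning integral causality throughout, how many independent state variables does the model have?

3  (C1, I1, I2 all integral)

bond 4 stroke at Sf1  (Sf1 (Sf) sets flow on bond)
bond 1 stroke at J3  (closing 0-jn rule on J3)
bond 2 stroke at I1  (I1 integral (f out))
bond 0 stroke at J2  (closing 0-jn rule on J2)
bond 3 stroke at J1  (C1 outputs effort q/C1)
bond 5 stroke at I2  (0-jn J1 has e-setter on 3)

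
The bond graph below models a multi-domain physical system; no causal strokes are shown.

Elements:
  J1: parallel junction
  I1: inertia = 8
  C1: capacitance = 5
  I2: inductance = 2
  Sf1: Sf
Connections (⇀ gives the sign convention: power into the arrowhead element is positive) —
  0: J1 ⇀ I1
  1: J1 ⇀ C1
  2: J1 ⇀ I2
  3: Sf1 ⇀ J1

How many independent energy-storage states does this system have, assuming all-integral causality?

β3 |Sf1  (Sf1 (Sf) sets flow on bond)
β0 |I1  (I1 outputs flow p/I1)
β1 |J1  (C1 integral (e out))
β2 |I2  (J1: bond 1 brought effort, rest push out)

3  (C1, I1, I2 all integral)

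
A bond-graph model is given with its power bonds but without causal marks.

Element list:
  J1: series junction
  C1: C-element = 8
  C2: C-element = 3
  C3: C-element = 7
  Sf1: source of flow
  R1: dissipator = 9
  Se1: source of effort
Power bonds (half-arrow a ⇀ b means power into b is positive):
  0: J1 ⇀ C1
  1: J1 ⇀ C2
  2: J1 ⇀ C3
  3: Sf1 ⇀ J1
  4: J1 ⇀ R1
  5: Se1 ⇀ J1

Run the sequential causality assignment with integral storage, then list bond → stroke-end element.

bond 3 |Sf1  (source Sf1 imposes f)
bond 5 |J1  (Se1 fixes effort; stroke away)
bond 0 |J1  (J1 flow already set via bond 3)
bond 1 |J1  (common-f at J1 fixed by 3)
bond 2 |J1  (1-jn J1 has f-setter on 3)
bond 4 |J1  (J1: bond 3 brought flow, rest push out)

β0 |J1
β1 |J1
β2 |J1
β3 |Sf1
β4 |J1
β5 |J1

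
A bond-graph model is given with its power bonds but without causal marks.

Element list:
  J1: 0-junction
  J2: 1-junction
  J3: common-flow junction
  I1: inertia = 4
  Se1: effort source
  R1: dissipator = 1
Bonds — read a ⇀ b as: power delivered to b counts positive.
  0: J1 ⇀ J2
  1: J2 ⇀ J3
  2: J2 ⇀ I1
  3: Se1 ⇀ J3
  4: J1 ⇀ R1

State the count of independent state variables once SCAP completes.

1  (I1 all integral)

b3 stroke→J3  (source Se1 imposes e)
b1 stroke→J2  (J3 needs exactly one f-in)
b2 stroke→I1  (I1 integral (f out))
b0 stroke→J2  (1-jn J2 has f-setter on 2)
b4 stroke→J1  (J1 needs exactly one e-in)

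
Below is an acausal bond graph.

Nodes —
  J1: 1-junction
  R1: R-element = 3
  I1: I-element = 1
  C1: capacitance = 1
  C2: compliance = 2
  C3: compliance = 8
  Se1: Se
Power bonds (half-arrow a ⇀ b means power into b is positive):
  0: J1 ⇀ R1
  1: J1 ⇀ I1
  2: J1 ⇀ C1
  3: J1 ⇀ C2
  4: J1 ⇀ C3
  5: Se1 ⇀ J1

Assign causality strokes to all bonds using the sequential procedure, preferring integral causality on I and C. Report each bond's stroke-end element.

β5 |J1  (Se1 fixes effort; stroke away)
β1 |I1  (I1 outputs flow p/I1)
β0 |J1  (J1: bond 1 brought flow, rest push out)
β2 |J1  (common-f at J1 fixed by 1)
β3 |J1  (1-jn J1 has f-setter on 1)
β4 |J1  (J1 flow already set via bond 1)

β0 stroke→J1
β1 stroke→I1
β2 stroke→J1
β3 stroke→J1
β4 stroke→J1
β5 stroke→J1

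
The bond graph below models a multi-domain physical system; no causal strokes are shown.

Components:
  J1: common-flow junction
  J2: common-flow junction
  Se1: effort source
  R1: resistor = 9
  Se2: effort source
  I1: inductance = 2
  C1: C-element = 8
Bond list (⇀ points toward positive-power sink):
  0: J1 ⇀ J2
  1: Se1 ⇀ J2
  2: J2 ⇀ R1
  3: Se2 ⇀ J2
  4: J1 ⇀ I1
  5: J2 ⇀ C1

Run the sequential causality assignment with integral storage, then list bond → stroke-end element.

bond 0 stroke at J1
bond 1 stroke at J2
bond 2 stroke at J2
bond 3 stroke at J2
bond 4 stroke at I1
bond 5 stroke at J2

#1 |J2  (source Se1 imposes e)
#3 |J2  (Se2 (Se) sets effort on bond)
#4 |I1  (I1: I, integral causality)
#0 |J1  (1-jn J1 has f-setter on 4)
#2 |J2  (1-jn J2 has f-setter on 0)
#5 |J2  (1-jn J2 has f-setter on 0)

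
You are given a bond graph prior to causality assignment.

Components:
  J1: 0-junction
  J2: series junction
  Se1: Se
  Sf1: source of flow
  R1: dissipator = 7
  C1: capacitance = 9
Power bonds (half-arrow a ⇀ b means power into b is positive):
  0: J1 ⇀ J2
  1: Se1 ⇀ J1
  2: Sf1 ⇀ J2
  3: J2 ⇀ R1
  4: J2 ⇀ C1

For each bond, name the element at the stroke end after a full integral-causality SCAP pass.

bond 1 stroke at J1  (Se1 (Se) sets effort on bond)
bond 2 stroke at Sf1  (source Sf1 imposes f)
bond 0 stroke at J2  (J1 effort already set via bond 1)
bond 3 stroke at J2  (J2: bond 2 brought flow, rest push out)
bond 4 stroke at J2  (J2: bond 2 brought flow, rest push out)

b0 stroke at J2
b1 stroke at J1
b2 stroke at Sf1
b3 stroke at J2
b4 stroke at J2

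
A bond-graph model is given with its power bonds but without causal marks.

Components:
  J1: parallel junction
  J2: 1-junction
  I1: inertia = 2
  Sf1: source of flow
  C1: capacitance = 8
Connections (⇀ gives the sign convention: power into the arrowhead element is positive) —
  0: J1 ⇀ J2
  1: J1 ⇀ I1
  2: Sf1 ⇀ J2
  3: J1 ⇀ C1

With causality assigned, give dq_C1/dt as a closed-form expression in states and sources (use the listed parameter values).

b2 |Sf1  (source Sf1 imposes f)
b0 |J2  (common-f at J2 fixed by 2)
b1 |I1  (prefer integral on I1)
b3 |J1  (only one effort-in slot at J1)

dq_C1/dt = -F_Sf1 - p_I1/2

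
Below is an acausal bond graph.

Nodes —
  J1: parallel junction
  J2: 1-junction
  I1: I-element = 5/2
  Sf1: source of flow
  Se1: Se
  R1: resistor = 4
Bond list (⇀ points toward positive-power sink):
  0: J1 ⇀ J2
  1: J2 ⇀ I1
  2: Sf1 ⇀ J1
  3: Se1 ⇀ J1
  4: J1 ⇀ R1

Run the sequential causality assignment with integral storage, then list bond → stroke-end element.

β0 →J2
β1 →I1
β2 →Sf1
β3 →J1
β4 →R1

bond 2 stroke at Sf1  (Sf1 (Sf) sets flow on bond)
bond 3 stroke at J1  (Se1 (Se) sets effort on bond)
bond 0 stroke at J2  (0-jn J1 has e-setter on 3)
bond 4 stroke at R1  (J1: bond 3 brought effort, rest push out)
bond 1 stroke at I1  (J2 needs exactly one f-in)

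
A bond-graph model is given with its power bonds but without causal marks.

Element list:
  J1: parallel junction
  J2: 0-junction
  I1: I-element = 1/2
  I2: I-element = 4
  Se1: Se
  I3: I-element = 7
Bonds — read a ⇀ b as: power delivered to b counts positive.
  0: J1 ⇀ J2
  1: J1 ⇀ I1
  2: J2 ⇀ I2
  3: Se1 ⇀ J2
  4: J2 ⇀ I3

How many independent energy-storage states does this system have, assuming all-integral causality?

β3 stroke at J2  (Se1: effort source, stroke at far end)
β0 stroke at J1  (J2: bond 3 brought effort, rest push out)
β2 stroke at I2  (J2: bond 3 brought effort, rest push out)
β4 stroke at I3  (J2: bond 3 brought effort, rest push out)
β1 stroke at I1  (common-e at J1 fixed by 0)

3  (I1, I2, I3 all integral)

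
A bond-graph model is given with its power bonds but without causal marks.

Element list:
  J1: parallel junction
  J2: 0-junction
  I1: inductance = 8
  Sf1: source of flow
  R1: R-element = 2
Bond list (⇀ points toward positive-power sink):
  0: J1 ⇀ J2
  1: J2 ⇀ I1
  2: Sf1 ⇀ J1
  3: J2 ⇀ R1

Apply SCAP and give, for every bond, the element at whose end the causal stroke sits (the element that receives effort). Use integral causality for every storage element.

β2 |Sf1  (source Sf1 imposes f)
β0 |J1  (J1: last free bond brings effort in)
β1 |I1  (I1: I, integral causality)
β3 |J2  (J2 needs exactly one e-in)

b0 |J1
b1 |I1
b2 |Sf1
b3 |J2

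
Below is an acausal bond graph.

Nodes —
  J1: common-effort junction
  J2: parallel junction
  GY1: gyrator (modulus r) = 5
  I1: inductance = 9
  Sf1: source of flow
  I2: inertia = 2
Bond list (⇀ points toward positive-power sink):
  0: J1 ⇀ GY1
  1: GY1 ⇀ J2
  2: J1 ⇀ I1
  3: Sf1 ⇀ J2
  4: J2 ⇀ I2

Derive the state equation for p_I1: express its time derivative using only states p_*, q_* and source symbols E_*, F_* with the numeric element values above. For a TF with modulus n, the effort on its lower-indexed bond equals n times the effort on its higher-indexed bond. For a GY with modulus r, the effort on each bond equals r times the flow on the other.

#3 |Sf1  (Sf1 (Sf) sets flow on bond)
#2 |I1  (I1 outputs flow p/I1)
#0 |J1  (J1 needs exactly one e-in)
#1 |J2  (GY1 both-in/both-out from 0)
#4 |I2  (common-e at J2 fixed by 1)

dp_I1/dt = -5*F_Sf1 + 5*p_I2/2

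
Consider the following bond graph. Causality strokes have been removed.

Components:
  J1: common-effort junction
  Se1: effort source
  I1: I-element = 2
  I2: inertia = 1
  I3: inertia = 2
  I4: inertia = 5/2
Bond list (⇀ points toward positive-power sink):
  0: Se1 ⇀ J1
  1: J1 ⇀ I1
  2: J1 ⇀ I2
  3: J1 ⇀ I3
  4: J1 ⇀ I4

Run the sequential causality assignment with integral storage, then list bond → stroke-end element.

β0 →J1
β1 →I1
β2 →I2
β3 →I3
β4 →I4

β0 →J1  (source Se1 imposes e)
β1 →I1  (common-e at J1 fixed by 0)
β2 →I2  (common-e at J1 fixed by 0)
β3 →I3  (common-e at J1 fixed by 0)
β4 →I4  (common-e at J1 fixed by 0)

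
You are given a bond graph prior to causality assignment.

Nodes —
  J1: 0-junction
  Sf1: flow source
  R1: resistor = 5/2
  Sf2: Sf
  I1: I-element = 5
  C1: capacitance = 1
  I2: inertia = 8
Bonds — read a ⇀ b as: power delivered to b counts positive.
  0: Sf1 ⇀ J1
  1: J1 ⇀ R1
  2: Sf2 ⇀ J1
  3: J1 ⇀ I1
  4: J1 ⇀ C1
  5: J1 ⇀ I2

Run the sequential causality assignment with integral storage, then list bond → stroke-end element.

bond 0 →Sf1
bond 1 →R1
bond 2 →Sf2
bond 3 →I1
bond 4 →J1
bond 5 →I2

bond 0 |Sf1  (source Sf1 imposes f)
bond 2 |Sf2  (Sf2 fixes flow; stroke at Sf2)
bond 3 |I1  (I1 integral (f out))
bond 4 |J1  (prefer integral on C1)
bond 1 |R1  (J1: bond 4 brought effort, rest push out)
bond 5 |I2  (common-e at J1 fixed by 4)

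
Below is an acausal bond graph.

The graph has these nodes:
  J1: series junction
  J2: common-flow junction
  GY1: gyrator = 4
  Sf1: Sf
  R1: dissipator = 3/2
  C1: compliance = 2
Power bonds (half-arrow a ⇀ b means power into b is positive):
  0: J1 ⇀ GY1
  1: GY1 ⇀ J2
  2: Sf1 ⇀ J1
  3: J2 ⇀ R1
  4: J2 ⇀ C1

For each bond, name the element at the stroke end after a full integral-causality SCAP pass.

β2 stroke→Sf1  (Sf1 fixes flow; stroke at Sf1)
β0 stroke→J1  (J1 flow already set via bond 2)
β1 stroke→J2  (GY GY1: same side as bond 0)
β4 stroke→J2  (C1 outputs effort q/C1)
β3 stroke→R1  (J2: last free bond brings flow in)

β0 |J1
β1 |J2
β2 |Sf1
β3 |R1
β4 |J2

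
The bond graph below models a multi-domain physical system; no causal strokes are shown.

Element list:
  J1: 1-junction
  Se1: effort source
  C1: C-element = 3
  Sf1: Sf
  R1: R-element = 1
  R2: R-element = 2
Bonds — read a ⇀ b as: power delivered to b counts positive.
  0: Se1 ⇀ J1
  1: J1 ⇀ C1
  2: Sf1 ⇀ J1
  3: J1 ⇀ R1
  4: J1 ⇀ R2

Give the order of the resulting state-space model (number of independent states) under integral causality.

1  (C1 all integral)

bond 0 stroke→J1  (Se1 (Se) sets effort on bond)
bond 2 stroke→Sf1  (Sf1 fixes flow; stroke at Sf1)
bond 1 stroke→J1  (common-f at J1 fixed by 2)
bond 3 stroke→J1  (common-f at J1 fixed by 2)
bond 4 stroke→J1  (J1 flow already set via bond 2)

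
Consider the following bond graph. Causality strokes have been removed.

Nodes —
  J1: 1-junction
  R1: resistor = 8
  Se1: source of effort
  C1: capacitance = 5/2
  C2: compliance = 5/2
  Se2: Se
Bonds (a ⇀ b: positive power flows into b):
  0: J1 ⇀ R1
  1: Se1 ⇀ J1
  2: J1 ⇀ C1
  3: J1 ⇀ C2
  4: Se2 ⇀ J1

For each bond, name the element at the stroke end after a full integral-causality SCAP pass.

b1 |J1  (Se1: effort source, stroke at far end)
b4 |J1  (Se2 fixes effort; stroke away)
b2 |J1  (C1 integral (e out))
b3 |J1  (C2 outputs effort q/C2)
b0 |R1  (closing 1-jn rule on J1)

b0 |R1
b1 |J1
b2 |J1
b3 |J1
b4 |J1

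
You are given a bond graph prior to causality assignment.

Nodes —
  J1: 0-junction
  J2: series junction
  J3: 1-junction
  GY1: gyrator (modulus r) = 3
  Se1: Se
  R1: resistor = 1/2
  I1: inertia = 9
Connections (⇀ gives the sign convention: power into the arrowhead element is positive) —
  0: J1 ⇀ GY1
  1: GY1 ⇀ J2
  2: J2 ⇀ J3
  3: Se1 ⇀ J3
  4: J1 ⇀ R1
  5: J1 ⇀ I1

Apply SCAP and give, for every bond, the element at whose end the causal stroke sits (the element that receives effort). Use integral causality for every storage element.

bond 0 stroke→GY1
bond 1 stroke→GY1
bond 2 stroke→J2
bond 3 stroke→J3
bond 4 stroke→J1
bond 5 stroke→I1

#3 stroke at J3  (Se1 fixes effort; stroke away)
#2 stroke at J2  (only one flow-in slot at J3)
#1 stroke at GY1  (only one flow-in slot at J2)
#0 stroke at GY1  (through GY1, causality inverts; strokes same side of GY1)
#5 stroke at I1  (I1 integral (f out))
#4 stroke at J1  (J1 needs exactly one e-in)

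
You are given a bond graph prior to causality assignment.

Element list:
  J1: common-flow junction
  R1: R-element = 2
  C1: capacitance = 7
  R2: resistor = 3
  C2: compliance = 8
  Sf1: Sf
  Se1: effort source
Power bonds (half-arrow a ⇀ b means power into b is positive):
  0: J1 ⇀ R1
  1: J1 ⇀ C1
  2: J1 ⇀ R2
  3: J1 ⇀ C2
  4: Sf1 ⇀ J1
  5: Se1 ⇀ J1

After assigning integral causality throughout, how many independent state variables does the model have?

2  (C1, C2 all integral)

bond 4 →Sf1  (Sf1: flow source, stroke at near end)
bond 5 →J1  (Se1 (Se) sets effort on bond)
bond 0 →J1  (J1: bond 4 brought flow, rest push out)
bond 1 →J1  (1-jn J1 has f-setter on 4)
bond 2 →J1  (J1: bond 4 brought flow, rest push out)
bond 3 →J1  (J1 flow already set via bond 4)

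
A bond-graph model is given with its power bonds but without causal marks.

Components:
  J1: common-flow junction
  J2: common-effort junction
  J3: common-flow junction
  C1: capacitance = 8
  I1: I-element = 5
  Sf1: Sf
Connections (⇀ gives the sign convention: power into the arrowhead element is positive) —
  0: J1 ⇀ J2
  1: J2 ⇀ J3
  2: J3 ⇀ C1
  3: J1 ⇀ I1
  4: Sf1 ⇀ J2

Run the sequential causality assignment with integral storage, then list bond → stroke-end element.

β4 →Sf1  (Sf1 fixes flow; stroke at Sf1)
β2 →J3  (C1 outputs effort q/C1)
β1 →J2  (J3: last free bond brings flow in)
β0 →J1  (J2: bond 1 brought effort, rest push out)
β3 →I1  (J1 needs exactly one f-in)

b0 |J1
b1 |J2
b2 |J3
b3 |I1
b4 |Sf1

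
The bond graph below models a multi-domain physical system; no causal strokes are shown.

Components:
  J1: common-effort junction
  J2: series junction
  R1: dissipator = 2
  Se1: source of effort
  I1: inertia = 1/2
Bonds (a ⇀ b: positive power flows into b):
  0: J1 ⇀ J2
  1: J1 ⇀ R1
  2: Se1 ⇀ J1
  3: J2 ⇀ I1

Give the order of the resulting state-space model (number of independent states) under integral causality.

bond 2 |J1  (Se1: effort source, stroke at far end)
bond 0 |J2  (J1 effort already set via bond 2)
bond 1 |R1  (J1: bond 2 brought effort, rest push out)
bond 3 |I1  (only one flow-in slot at J2)

1  (I1 all integral)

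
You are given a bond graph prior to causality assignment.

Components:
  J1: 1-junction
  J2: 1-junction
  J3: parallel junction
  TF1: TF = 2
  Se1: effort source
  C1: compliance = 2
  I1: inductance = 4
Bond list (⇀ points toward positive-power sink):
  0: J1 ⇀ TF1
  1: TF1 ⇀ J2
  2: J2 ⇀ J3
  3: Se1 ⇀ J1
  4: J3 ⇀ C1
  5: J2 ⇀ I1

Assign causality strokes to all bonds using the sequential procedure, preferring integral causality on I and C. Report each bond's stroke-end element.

β3 |J1  (Se1: effort source, stroke at far end)
β0 |TF1  (only one flow-in slot at J1)
β1 |J2  (through TF1, causality passes straight; one stroke at TF1)
β4 |J3  (C1 outputs effort q/C1)
β2 |J2  (common-e at J3 fixed by 4)
β5 |I1  (J2 needs exactly one f-in)

#0 stroke at TF1
#1 stroke at J2
#2 stroke at J2
#3 stroke at J1
#4 stroke at J3
#5 stroke at I1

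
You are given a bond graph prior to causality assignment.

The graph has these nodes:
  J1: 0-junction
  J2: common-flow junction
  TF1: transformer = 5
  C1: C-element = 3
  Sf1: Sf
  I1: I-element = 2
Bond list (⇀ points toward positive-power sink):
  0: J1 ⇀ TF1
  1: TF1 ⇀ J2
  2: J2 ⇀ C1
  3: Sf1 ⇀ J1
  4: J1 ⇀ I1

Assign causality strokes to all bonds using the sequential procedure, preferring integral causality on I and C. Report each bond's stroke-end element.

#3 →Sf1  (source Sf1 imposes f)
#2 →J2  (prefer integral on C1)
#1 →TF1  (only one flow-in slot at J2)
#0 →J1  (through TF1, causality passes straight; one stroke at TF1)
#4 →I1  (common-e at J1 fixed by 0)

#0 stroke→J1
#1 stroke→TF1
#2 stroke→J2
#3 stroke→Sf1
#4 stroke→I1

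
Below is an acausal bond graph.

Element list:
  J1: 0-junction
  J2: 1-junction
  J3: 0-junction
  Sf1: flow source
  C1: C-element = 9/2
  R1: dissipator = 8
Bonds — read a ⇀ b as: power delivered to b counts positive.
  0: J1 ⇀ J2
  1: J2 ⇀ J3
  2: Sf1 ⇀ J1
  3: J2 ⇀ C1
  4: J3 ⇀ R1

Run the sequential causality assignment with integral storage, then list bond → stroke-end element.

bond 2 stroke at Sf1  (Sf1 fixes flow; stroke at Sf1)
bond 0 stroke at J1  (J1: last free bond brings effort in)
bond 1 stroke at J2  (1-jn J2 has f-setter on 0)
bond 3 stroke at J2  (1-jn J2 has f-setter on 0)
bond 4 stroke at J3  (closing 0-jn rule on J3)

#0 stroke at J1
#1 stroke at J2
#2 stroke at Sf1
#3 stroke at J2
#4 stroke at J3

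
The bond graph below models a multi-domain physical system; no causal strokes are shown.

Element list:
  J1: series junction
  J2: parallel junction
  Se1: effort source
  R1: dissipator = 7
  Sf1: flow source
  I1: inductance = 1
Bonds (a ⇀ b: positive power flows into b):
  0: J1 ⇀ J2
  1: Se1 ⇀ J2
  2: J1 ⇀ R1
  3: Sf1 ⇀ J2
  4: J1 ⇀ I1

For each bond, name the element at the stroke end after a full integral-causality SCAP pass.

#1 stroke at J2  (Se1 (Se) sets effort on bond)
#3 stroke at Sf1  (Sf1: flow source, stroke at near end)
#0 stroke at J1  (J2 effort already set via bond 1)
#4 stroke at I1  (I1 outputs flow p/I1)
#2 stroke at J1  (J1: bond 4 brought flow, rest push out)

b0 stroke at J1
b1 stroke at J2
b2 stroke at J1
b3 stroke at Sf1
b4 stroke at I1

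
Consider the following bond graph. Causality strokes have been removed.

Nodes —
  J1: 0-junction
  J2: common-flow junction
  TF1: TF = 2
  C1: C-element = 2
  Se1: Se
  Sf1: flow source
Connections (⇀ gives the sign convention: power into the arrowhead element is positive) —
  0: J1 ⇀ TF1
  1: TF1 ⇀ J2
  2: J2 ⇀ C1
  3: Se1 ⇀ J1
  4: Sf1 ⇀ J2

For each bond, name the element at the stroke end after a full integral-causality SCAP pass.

bond 3 |J1  (Se1 fixes effort; stroke away)
bond 4 |Sf1  (Sf1 (Sf) sets flow on bond)
bond 0 |TF1  (common-e at J1 fixed by 3)
bond 1 |J2  (J2: bond 4 brought flow, rest push out)
bond 2 |J2  (J2: bond 4 brought flow, rest push out)

b0 stroke→TF1
b1 stroke→J2
b2 stroke→J2
b3 stroke→J1
b4 stroke→Sf1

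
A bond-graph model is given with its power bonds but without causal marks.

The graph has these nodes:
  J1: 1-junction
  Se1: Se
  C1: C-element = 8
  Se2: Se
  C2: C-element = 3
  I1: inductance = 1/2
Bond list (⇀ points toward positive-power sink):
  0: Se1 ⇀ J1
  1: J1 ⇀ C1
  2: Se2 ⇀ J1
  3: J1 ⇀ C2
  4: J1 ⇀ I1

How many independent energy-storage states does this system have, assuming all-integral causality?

3  (C1, C2, I1 all integral)

bond 0 →J1  (source Se1 imposes e)
bond 2 →J1  (Se2 fixes effort; stroke away)
bond 1 →J1  (C1 integral (e out))
bond 3 →J1  (C2 integral (e out))
bond 4 →I1  (J1 needs exactly one f-in)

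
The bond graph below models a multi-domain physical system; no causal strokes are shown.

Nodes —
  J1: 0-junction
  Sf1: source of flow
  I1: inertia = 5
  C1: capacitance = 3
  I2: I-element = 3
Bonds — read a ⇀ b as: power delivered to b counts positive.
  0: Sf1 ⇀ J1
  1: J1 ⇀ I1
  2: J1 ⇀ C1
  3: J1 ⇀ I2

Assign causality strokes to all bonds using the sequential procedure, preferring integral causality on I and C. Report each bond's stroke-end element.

#0 |Sf1  (Sf1 fixes flow; stroke at Sf1)
#1 |I1  (I1 outputs flow p/I1)
#2 |J1  (prefer integral on C1)
#3 |I2  (J1: bond 2 brought effort, rest push out)

β0 stroke→Sf1
β1 stroke→I1
β2 stroke→J1
β3 stroke→I2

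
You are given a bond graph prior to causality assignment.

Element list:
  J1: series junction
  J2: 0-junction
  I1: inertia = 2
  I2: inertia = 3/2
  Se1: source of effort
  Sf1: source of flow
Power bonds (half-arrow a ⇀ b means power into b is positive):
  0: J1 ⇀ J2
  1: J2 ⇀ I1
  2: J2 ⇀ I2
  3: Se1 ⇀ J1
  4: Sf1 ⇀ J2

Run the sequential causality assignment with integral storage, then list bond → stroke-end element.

β3 stroke at J1  (Se1 (Se) sets effort on bond)
β4 stroke at Sf1  (source Sf1 imposes f)
β0 stroke at J2  (only one flow-in slot at J1)
β1 stroke at I1  (common-e at J2 fixed by 0)
β2 stroke at I2  (common-e at J2 fixed by 0)

#0 stroke→J2
#1 stroke→I1
#2 stroke→I2
#3 stroke→J1
#4 stroke→Sf1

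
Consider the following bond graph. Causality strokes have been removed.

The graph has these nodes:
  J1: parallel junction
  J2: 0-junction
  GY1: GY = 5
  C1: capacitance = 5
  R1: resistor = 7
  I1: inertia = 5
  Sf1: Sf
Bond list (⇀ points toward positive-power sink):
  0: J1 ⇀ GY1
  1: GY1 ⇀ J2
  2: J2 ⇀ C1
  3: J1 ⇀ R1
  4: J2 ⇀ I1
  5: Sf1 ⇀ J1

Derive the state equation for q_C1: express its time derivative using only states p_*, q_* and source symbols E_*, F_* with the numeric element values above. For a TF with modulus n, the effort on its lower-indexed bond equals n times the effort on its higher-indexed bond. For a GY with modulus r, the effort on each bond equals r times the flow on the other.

β5 stroke→Sf1  (Sf1: flow source, stroke at near end)
β2 stroke→J2  (prefer integral on C1)
β1 stroke→GY1  (J2 effort already set via bond 2)
β4 stroke→I1  (0-jn J2 has e-setter on 2)
β0 stroke→GY1  (GY1 both-in/both-out from 1)
β3 stroke→J1  (only one effort-in slot at J1)

dq_C1/dt = 7*F_Sf1/5 - p_I1/5 - 7*q_C1/125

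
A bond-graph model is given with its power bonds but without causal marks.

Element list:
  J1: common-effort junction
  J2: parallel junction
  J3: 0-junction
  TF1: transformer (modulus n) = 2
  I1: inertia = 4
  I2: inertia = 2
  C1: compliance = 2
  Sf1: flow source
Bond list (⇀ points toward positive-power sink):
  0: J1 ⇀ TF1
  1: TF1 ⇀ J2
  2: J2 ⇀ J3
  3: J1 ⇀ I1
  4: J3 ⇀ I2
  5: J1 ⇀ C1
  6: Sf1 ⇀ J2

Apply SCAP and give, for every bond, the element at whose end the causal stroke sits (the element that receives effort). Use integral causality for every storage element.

bond 0 stroke at TF1
bond 1 stroke at J2
bond 2 stroke at J3
bond 3 stroke at I1
bond 4 stroke at I2
bond 5 stroke at J1
bond 6 stroke at Sf1

#6 stroke→Sf1  (source Sf1 imposes f)
#3 stroke→I1  (prefer integral on I1)
#4 stroke→I2  (I2 integral (f out))
#2 stroke→J3  (J3 needs exactly one e-in)
#1 stroke→J2  (J2: last free bond brings effort in)
#0 stroke→TF1  (TF1: transformer flips bond 1)
#5 stroke→J1  (J1 needs exactly one e-in)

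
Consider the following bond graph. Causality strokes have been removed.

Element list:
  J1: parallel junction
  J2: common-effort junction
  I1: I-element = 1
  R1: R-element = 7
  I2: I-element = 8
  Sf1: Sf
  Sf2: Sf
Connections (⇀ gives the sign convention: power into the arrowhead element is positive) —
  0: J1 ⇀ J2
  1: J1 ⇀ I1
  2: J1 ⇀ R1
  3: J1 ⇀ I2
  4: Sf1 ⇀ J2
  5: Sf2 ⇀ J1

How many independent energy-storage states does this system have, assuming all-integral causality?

2  (I1, I2 all integral)

β4 →Sf1  (Sf1: flow source, stroke at near end)
β5 →Sf2  (Sf2 (Sf) sets flow on bond)
β0 →J2  (J2 needs exactly one e-in)
β1 →I1  (prefer integral on I1)
β3 →I2  (I2: I, integral causality)
β2 →J1  (J1 needs exactly one e-in)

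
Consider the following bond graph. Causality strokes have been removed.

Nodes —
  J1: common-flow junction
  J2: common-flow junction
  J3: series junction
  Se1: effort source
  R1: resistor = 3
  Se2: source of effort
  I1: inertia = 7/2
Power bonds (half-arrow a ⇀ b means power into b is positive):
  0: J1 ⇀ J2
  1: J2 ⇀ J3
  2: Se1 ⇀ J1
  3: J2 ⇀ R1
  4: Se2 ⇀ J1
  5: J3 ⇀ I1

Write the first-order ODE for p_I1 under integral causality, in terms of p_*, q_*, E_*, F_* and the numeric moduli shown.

dp_I1/dt = E_Se1 + E_Se2 - 6*p_I1/7

bond 2 →J1  (Se1 (Se) sets effort on bond)
bond 4 →J1  (Se2 fixes effort; stroke away)
bond 0 →J2  (J1: last free bond brings flow in)
bond 5 →I1  (I1: I, integral causality)
bond 1 →J3  (J3: bond 5 brought flow, rest push out)
bond 3 →J2  (J2: bond 1 brought flow, rest push out)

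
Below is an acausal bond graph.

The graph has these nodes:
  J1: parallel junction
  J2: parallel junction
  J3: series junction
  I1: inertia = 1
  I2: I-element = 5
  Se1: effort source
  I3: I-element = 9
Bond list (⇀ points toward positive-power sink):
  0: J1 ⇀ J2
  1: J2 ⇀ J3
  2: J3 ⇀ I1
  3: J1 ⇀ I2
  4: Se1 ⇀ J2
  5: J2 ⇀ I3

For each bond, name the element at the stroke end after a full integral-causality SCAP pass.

#0 |J1
#1 |J3
#2 |I1
#3 |I2
#4 |J2
#5 |I3

bond 4 →J2  (Se1 fixes effort; stroke away)
bond 0 →J1  (0-jn J2 has e-setter on 4)
bond 1 →J3  (J2 effort already set via bond 4)
bond 5 →I3  (J2: bond 4 brought effort, rest push out)
bond 2 →I1  (closing 1-jn rule on J3)
bond 3 →I2  (common-e at J1 fixed by 0)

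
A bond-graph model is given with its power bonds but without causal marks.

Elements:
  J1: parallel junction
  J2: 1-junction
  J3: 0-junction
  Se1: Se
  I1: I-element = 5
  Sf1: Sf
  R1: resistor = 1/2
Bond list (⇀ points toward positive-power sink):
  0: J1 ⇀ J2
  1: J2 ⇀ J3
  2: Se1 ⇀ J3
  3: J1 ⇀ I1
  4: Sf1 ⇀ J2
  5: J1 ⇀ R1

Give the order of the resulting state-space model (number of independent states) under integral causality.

1  (I1 all integral)

#2 stroke→J3  (Se1 fixes effort; stroke away)
#4 stroke→Sf1  (Sf1 (Sf) sets flow on bond)
#0 stroke→J2  (common-f at J2 fixed by 4)
#1 stroke→J2  (J2 flow already set via bond 4)
#3 stroke→I1  (prefer integral on I1)
#5 stroke→J1  (J1 needs exactly one e-in)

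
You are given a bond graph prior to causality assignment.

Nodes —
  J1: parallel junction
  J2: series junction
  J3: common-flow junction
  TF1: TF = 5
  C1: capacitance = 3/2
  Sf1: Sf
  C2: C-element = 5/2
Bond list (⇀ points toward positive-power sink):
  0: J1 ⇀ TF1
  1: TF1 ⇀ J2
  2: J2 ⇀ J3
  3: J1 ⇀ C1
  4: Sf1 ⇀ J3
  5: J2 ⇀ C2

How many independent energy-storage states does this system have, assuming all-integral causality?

2  (C1, C2 all integral)

bond 4 stroke→Sf1  (Sf1: flow source, stroke at near end)
bond 2 stroke→J3  (J3: bond 4 brought flow, rest push out)
bond 1 stroke→J2  (J2 flow already set via bond 2)
bond 5 stroke→J2  (J2 flow already set via bond 2)
bond 0 stroke→TF1  (through TF1, causality passes straight; one stroke at TF1)
bond 3 stroke→J1  (J1: last free bond brings effort in)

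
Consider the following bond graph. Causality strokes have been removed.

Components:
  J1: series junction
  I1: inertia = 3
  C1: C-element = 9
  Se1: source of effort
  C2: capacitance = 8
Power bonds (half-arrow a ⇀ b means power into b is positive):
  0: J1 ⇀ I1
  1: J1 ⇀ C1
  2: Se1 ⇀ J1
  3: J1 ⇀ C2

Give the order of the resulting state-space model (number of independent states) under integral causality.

3  (C1, C2, I1 all integral)

β2 stroke at J1  (Se1 (Se) sets effort on bond)
β0 stroke at I1  (I1 integral (f out))
β1 stroke at J1  (common-f at J1 fixed by 0)
β3 stroke at J1  (common-f at J1 fixed by 0)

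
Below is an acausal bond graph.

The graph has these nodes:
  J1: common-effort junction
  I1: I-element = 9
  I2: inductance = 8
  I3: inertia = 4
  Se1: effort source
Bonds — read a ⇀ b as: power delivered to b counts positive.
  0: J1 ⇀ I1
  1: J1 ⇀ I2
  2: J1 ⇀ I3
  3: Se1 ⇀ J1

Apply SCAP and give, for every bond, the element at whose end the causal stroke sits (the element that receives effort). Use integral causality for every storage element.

b3 stroke at J1  (source Se1 imposes e)
b0 stroke at I1  (J1 effort already set via bond 3)
b1 stroke at I2  (0-jn J1 has e-setter on 3)
b2 stroke at I3  (0-jn J1 has e-setter on 3)

#0 stroke at I1
#1 stroke at I2
#2 stroke at I3
#3 stroke at J1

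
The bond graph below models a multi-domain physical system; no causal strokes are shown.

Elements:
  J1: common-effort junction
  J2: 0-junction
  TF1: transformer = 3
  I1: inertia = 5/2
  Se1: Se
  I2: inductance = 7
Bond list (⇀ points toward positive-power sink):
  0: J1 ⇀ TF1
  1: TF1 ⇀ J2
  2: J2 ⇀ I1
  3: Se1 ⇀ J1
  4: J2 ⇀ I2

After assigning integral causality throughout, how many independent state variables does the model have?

bond 3 stroke→J1  (Se1 fixes effort; stroke away)
bond 0 stroke→TF1  (J1 effort already set via bond 3)
bond 1 stroke→J2  (through TF1, causality passes straight; one stroke at TF1)
bond 2 stroke→I1  (J2: bond 1 brought effort, rest push out)
bond 4 stroke→I2  (J2 effort already set via bond 1)

2  (I1, I2 all integral)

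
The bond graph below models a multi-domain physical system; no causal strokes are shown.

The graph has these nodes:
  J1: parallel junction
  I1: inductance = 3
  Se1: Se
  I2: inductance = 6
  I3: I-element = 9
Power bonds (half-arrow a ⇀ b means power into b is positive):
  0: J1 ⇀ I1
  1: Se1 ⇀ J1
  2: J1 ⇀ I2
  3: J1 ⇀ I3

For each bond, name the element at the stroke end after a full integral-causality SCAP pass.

#0 stroke at I1
#1 stroke at J1
#2 stroke at I2
#3 stroke at I3

β1 stroke at J1  (source Se1 imposes e)
β0 stroke at I1  (J1 effort already set via bond 1)
β2 stroke at I2  (common-e at J1 fixed by 1)
β3 stroke at I3  (0-jn J1 has e-setter on 1)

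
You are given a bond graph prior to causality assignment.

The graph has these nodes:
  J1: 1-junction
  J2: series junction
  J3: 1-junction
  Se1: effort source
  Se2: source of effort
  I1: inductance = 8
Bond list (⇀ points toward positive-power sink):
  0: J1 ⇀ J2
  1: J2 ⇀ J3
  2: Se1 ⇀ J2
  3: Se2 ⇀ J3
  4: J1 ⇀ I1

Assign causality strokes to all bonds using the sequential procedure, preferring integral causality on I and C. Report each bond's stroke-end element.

β0 →J1
β1 →J2
β2 →J2
β3 →J3
β4 →I1

#2 stroke at J2  (Se1 fixes effort; stroke away)
#3 stroke at J3  (source Se2 imposes e)
#1 stroke at J2  (only one flow-in slot at J3)
#0 stroke at J1  (closing 1-jn rule on J2)
#4 stroke at I1  (closing 1-jn rule on J1)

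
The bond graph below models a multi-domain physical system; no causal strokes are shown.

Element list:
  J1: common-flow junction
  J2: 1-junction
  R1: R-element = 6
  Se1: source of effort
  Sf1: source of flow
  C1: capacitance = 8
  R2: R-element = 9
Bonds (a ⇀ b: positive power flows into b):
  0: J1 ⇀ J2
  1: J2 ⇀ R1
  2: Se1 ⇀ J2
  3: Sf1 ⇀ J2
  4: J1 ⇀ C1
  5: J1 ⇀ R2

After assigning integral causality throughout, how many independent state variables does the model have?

β2 stroke at J2  (source Se1 imposes e)
β3 stroke at Sf1  (Sf1 fixes flow; stroke at Sf1)
β0 stroke at J2  (J2: bond 3 brought flow, rest push out)
β1 stroke at J2  (J2 flow already set via bond 3)
β4 stroke at J1  (common-f at J1 fixed by 0)
β5 stroke at J1  (common-f at J1 fixed by 0)

1  (C1 all integral)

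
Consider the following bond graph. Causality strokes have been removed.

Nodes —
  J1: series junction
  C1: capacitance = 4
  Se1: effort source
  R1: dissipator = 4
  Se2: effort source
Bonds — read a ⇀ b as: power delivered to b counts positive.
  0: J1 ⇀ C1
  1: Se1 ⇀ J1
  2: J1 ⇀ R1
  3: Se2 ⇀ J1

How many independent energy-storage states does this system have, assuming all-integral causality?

1  (C1 all integral)

#1 stroke→J1  (Se1 (Se) sets effort on bond)
#3 stroke→J1  (Se2 (Se) sets effort on bond)
#0 stroke→J1  (prefer integral on C1)
#2 stroke→R1  (only one flow-in slot at J1)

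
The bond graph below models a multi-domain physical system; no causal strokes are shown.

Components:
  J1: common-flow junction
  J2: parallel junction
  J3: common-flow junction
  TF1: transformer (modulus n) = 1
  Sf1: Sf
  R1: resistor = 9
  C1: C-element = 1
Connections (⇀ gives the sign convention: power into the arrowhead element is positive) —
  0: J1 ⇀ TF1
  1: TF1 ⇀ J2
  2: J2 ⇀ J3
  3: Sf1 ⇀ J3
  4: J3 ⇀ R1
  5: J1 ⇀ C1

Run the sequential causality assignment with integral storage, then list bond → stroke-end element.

bond 0 |TF1
bond 1 |J2
bond 2 |J3
bond 3 |Sf1
bond 4 |J3
bond 5 |J1

#3 stroke at Sf1  (Sf1 fixes flow; stroke at Sf1)
#2 stroke at J3  (common-f at J3 fixed by 3)
#4 stroke at J3  (common-f at J3 fixed by 3)
#1 stroke at J2  (J2 needs exactly one e-in)
#0 stroke at TF1  (TF1 one-in-one-out from 1)
#5 stroke at J1  (J1: bond 0 brought flow, rest push out)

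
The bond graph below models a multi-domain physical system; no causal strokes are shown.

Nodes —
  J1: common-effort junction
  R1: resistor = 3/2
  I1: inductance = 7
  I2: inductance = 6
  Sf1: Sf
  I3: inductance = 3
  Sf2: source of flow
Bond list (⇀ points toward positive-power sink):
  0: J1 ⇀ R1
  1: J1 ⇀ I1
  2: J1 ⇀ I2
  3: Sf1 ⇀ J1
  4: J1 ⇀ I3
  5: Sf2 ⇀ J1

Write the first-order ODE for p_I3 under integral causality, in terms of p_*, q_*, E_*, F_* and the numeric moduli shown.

#3 stroke→Sf1  (source Sf1 imposes f)
#5 stroke→Sf2  (Sf2 (Sf) sets flow on bond)
#1 stroke→I1  (I1: I, integral causality)
#2 stroke→I2  (I2 outputs flow p/I2)
#4 stroke→I3  (prefer integral on I3)
#0 stroke→J1  (only one effort-in slot at J1)

dp_I3/dt = 3*F_Sf1/2 + 3*F_Sf2/2 - 3*p_I1/14 - p_I2/4 - p_I3/2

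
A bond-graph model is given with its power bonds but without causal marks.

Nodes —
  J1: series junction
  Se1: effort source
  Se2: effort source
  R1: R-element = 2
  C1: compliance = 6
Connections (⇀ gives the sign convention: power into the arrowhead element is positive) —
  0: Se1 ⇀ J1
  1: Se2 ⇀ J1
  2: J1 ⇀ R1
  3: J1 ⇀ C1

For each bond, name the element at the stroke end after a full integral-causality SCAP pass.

b0 stroke→J1  (Se1 fixes effort; stroke away)
b1 stroke→J1  (Se2: effort source, stroke at far end)
b3 stroke→J1  (C1 outputs effort q/C1)
b2 stroke→R1  (J1: last free bond brings flow in)

b0 stroke→J1
b1 stroke→J1
b2 stroke→R1
b3 stroke→J1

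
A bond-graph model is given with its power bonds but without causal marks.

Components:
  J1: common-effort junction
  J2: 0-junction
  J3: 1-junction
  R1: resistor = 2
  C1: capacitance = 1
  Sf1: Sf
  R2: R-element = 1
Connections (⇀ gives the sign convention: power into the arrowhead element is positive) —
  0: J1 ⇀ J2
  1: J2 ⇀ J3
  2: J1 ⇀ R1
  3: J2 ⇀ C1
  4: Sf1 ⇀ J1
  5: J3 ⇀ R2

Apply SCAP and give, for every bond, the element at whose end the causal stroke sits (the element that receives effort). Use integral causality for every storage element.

#0 |J1
#1 |J3
#2 |R1
#3 |J2
#4 |Sf1
#5 |R2

β4 |Sf1  (Sf1 fixes flow; stroke at Sf1)
β3 |J2  (C1: C, integral causality)
β0 |J1  (J2: bond 3 brought effort, rest push out)
β1 |J3  (common-e at J2 fixed by 3)
β5 |R2  (J3 needs exactly one f-in)
β2 |R1  (J1 effort already set via bond 0)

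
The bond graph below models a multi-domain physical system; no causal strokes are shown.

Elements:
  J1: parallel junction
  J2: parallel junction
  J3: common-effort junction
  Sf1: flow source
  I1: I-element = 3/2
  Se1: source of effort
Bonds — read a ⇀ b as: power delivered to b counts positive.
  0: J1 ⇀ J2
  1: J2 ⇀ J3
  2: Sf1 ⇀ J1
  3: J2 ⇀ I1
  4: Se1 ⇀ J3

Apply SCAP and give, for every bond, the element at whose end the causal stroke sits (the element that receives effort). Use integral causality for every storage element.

bond 0 →J1
bond 1 →J2
bond 2 →Sf1
bond 3 →I1
bond 4 →J3

bond 2 →Sf1  (Sf1 (Sf) sets flow on bond)
bond 4 →J3  (Se1 (Se) sets effort on bond)
bond 0 →J1  (only one effort-in slot at J1)
bond 1 →J2  (common-e at J3 fixed by 4)
bond 3 →I1  (common-e at J2 fixed by 1)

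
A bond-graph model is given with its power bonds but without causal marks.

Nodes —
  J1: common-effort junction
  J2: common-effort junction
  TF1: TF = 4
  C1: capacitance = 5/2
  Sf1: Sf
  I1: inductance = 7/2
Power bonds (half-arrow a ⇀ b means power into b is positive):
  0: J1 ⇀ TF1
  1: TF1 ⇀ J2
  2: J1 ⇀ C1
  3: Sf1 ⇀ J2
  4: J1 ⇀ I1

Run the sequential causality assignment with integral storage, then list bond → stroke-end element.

bond 3 |Sf1  (Sf1 (Sf) sets flow on bond)
bond 1 |J2  (closing 0-jn rule on J2)
bond 0 |TF1  (TF1: transformer flips bond 1)
bond 2 |J1  (C1 integral (e out))
bond 4 |I1  (J1: bond 2 brought effort, rest push out)

b0 →TF1
b1 →J2
b2 →J1
b3 →Sf1
b4 →I1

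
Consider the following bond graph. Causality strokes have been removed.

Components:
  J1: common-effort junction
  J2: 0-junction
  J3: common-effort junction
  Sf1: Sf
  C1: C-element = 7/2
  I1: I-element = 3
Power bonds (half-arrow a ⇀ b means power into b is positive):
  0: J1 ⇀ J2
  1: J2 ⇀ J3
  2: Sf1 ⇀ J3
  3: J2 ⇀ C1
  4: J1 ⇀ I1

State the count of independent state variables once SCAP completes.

2  (C1, I1 all integral)

#2 stroke at Sf1  (source Sf1 imposes f)
#1 stroke at J3  (J3 needs exactly one e-in)
#3 stroke at J2  (C1: C, integral causality)
#0 stroke at J1  (0-jn J2 has e-setter on 3)
#4 stroke at I1  (J1 effort already set via bond 0)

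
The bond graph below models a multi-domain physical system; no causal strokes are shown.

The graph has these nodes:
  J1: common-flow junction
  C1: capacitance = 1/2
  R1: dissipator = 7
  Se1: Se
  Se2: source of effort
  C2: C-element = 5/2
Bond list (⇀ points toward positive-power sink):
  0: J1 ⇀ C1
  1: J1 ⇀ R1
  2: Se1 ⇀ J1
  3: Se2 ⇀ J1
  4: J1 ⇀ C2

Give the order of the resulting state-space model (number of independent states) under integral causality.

bond 2 stroke→J1  (source Se1 imposes e)
bond 3 stroke→J1  (Se2: effort source, stroke at far end)
bond 0 stroke→J1  (C1 outputs effort q/C1)
bond 4 stroke→J1  (C2: C, integral causality)
bond 1 stroke→R1  (J1: last free bond brings flow in)

2  (C1, C2 all integral)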